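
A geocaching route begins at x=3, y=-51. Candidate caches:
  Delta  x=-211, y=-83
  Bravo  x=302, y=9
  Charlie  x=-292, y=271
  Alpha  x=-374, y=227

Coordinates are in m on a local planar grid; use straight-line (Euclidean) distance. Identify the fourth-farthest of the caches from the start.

Distances from the start (x=3, y=-51):
Alpha: 468.4 m
Charlie: 436.7 m
Bravo: 305.0 m
Delta: 216.4 m
The fourth-farthest is Delta at 216.4 m.

Delta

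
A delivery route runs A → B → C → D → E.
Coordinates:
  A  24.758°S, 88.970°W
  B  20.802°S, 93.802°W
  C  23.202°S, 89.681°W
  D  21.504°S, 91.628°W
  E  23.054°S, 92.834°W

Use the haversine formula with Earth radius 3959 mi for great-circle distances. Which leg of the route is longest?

Leg distances:
A→B: 411.6 mi
B→C: 311.7 mi
C→D: 171.0 mi
D→E: 132.0 mi
The longest leg is A–B at 411.6 mi.

A–B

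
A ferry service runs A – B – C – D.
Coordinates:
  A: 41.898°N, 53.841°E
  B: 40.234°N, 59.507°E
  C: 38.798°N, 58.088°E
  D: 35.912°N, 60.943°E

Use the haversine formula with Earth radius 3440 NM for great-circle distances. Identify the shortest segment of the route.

B–C

Leg distances:
A→B: 275.2 NM
B→C: 108.4 NM
C→D: 220.4 NM
The shortest leg is B–C at 108.4 NM.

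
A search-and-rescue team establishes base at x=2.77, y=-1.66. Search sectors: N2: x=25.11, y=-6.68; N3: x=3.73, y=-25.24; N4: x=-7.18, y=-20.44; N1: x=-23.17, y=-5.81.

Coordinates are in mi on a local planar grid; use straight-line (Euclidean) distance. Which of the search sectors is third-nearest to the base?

N3

Distances from the base (x=2.77, y=-1.66):
N4: 21.3 mi
N2: 22.9 mi
N3: 23.6 mi
N1: 26.3 mi
The third-nearest is N3 at 23.6 mi.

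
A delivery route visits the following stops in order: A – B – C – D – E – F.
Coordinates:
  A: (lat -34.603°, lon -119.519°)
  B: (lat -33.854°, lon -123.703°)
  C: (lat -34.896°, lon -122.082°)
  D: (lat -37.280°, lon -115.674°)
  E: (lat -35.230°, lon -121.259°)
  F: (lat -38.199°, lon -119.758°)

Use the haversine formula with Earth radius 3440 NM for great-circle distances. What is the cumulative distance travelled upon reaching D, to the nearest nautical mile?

Leg distances:
A→B: 212.5 NM  (cumulative 212.5 NM)
B→C: 101.8 NM  (cumulative 314.3 NM)
C→D: 342.2 NM  (cumulative 656.5 NM)
Cumulative distance at D ≈ 656 NM.

656 NM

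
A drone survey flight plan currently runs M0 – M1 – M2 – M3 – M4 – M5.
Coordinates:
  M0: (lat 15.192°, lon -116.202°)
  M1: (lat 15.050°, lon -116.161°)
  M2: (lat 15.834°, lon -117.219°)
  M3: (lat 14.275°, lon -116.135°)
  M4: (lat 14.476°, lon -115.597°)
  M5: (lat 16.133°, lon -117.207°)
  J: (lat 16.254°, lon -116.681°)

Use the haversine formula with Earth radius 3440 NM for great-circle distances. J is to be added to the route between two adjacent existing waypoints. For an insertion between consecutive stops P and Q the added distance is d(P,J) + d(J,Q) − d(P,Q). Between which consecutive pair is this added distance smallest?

Added distance for inserting J between each consecutive pair:
M0–M1: 139.0 NM
M1–M2: 41.1 NM
M2–M3: 50.2 NM
M3–M4: 213.2 NM
M4–M5: 18.7 NM
Smallest added distance is 18.7 NM, inserting between M4 and M5.

between M4 and M5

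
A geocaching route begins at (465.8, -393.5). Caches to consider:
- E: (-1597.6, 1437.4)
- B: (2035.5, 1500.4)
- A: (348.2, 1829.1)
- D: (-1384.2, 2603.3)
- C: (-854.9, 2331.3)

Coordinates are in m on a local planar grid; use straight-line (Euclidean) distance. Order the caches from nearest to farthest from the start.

A, B, E, C, D

Distance from the start at (465.8, -393.5) to each:
A (348.2, 1829.1): 2225.7 m
B (2035.5, 1500.4): 2459.8 m
E (-1597.6, 1437.4): 2758.6 m
C (-854.9, 2331.3): 3028.0 m
D (-1384.2, 2603.3): 3521.8 m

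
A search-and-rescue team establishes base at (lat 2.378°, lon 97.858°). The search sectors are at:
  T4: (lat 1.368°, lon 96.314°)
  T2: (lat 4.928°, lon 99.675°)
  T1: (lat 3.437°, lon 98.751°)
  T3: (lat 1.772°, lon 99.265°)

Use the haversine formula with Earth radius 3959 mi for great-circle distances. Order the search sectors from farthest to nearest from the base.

Distances from the base:
T2 (lat 4.928°, lon 99.675°): 216.2 mi
T4 (lat 1.368°, lon 96.314°): 127.4 mi
T3 (lat 1.772°, lon 99.265°): 105.8 mi
T1 (lat 3.437°, lon 98.751°): 95.7 mi

T2, T4, T3, T1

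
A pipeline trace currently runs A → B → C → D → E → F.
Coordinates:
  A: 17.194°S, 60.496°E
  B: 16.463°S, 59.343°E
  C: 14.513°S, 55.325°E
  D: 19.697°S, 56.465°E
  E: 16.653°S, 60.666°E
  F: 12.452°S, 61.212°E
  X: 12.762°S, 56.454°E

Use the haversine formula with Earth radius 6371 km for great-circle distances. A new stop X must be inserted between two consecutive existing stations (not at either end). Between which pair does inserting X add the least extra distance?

Added distance for inserting X between each consecutive pair:
A–B: 1025.2 km
B–C: 263.4 km
C–D: 411.9 km
D–E: 839.4 km
E–F: 673.0 km
Smallest added distance is 263.4 km, inserting between B and C.

between B and C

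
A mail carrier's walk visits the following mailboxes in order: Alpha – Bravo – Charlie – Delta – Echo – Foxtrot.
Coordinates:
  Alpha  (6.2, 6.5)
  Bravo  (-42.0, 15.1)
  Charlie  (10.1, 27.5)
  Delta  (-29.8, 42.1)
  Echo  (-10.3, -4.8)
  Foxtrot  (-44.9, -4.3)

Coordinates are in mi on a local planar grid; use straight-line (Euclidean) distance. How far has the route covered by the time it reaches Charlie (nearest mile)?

103 mi

Leg distances:
Alpha→Bravo: 49.0 mi  (cumulative 49.0 mi)
Bravo→Charlie: 53.6 mi  (cumulative 102.5 mi)
Cumulative distance at Charlie ≈ 103 mi.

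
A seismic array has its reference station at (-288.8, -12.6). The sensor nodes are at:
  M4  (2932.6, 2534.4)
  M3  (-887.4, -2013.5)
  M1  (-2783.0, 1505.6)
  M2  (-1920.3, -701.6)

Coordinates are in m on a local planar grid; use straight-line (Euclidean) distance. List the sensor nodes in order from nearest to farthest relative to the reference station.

M2, M3, M1, M4

Distances from the reference station:
M2 (-1920.3, -701.6): 1771.0 m
M3 (-887.4, -2013.5): 2088.5 m
M1 (-2783.0, 1505.6): 2919.9 m
M4 (2932.6, 2534.4): 4106.7 m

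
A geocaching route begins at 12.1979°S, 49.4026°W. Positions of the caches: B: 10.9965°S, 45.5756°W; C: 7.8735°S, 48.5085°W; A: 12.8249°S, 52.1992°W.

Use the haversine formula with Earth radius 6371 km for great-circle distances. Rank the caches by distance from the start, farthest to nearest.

C, B, A

Distance from the start at 12.1979°S, 49.4026°W to each:
C 7.8735°S, 48.5085°W: 490.7 km
B 10.9965°S, 45.5756°W: 437.7 km
A 12.8249°S, 52.1992°W: 311.5 km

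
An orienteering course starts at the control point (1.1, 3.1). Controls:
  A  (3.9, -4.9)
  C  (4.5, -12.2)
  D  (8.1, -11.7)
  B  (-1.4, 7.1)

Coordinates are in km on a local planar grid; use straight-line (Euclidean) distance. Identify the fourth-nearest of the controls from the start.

Distance to each, sorted:
B: 4.7 km
A: 8.5 km
C: 15.7 km
D: 16.4 km
The fourth-nearest is D at 16.4 km.

D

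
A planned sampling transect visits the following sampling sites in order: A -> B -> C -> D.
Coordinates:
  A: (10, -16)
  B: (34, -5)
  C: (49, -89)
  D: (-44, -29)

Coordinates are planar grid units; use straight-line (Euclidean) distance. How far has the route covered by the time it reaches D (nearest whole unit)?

222

Leg distances:
A→B: 26.4  (cumulative 26.4)
B→C: 85.3  (cumulative 111.7)
C→D: 110.7  (cumulative 222.4)
Cumulative distance at D ≈ 222.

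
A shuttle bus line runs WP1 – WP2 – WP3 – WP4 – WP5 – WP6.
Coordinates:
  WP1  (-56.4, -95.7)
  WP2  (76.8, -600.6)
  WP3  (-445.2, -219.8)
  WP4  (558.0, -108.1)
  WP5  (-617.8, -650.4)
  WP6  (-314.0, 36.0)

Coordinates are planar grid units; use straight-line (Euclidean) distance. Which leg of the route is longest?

Leg distances:
WP1→WP2: 522.2
WP2→WP3: 646.1
WP3→WP4: 1009.4
WP4→WP5: 1294.8
WP5→WP6: 750.6
The longest leg is WP4–WP5 at 1294.8.

WP4–WP5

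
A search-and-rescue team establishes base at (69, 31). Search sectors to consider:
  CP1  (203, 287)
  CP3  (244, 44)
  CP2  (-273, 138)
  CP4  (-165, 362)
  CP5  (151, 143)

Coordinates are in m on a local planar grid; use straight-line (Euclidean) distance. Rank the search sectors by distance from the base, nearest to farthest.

CP5, CP3, CP1, CP2, CP4

Distances from the base:
CP5 (151, 143): 138.8 m
CP3 (244, 44): 175.5 m
CP1 (203, 287): 288.9 m
CP2 (-273, 138): 358.3 m
CP4 (-165, 362): 405.4 m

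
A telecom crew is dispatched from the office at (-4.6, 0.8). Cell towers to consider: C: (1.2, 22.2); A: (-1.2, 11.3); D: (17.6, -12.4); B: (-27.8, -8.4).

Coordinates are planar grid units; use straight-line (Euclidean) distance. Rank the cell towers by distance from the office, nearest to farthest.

Distance from the office at (-4.6, 0.8) to each:
A (-1.2, 11.3): 11.0
C (1.2, 22.2): 22.2
B (-27.8, -8.4): 25.0
D (17.6, -12.4): 25.8

A, C, B, D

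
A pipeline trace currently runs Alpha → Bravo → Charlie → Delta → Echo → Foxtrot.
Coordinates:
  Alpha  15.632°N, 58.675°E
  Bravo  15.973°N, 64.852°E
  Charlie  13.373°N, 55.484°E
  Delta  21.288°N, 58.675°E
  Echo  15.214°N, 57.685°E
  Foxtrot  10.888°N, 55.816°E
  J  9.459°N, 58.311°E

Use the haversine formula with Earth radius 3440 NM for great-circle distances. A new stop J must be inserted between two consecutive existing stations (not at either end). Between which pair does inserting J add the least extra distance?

Added distance for inserting J between each consecutive pair:
Alpha–Bravo: 561.1 NM
Bravo–Charlie: 269.2 NM
Charlie–Delta: 489.3 NM
Delta–Echo: 689.0 NM
Echo–Foxtrot: 236.3 NM
Smallest added distance is 236.3 NM, inserting between Echo and Foxtrot.

between Echo and Foxtrot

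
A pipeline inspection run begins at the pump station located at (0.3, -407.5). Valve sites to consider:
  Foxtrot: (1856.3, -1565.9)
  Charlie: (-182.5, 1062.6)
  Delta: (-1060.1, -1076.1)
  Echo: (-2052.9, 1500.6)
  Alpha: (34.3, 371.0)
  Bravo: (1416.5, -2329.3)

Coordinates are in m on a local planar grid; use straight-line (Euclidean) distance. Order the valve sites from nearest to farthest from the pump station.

Alpha, Delta, Charlie, Foxtrot, Bravo, Echo

Distance from the pump station at (0.3, -407.5) to each:
Alpha (34.3, 371.0): 779.2 m
Delta (-1060.1, -1076.1): 1253.6 m
Charlie (-182.5, 1062.6): 1481.4 m
Foxtrot (1856.3, -1565.9): 2187.8 m
Bravo (1416.5, -2329.3): 2387.2 m
Echo (-2052.9, 1500.6): 2802.9 m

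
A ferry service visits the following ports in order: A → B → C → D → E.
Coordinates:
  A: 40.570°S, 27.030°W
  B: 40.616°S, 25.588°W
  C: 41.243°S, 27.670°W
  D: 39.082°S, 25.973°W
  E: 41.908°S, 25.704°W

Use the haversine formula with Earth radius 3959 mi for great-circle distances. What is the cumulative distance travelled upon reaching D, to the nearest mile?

367 mi

Leg distances:
A→B: 75.7 mi  (cumulative 75.7 mi)
B→C: 117.0 mi  (cumulative 192.7 mi)
C→D: 174.1 mi  (cumulative 366.9 mi)
Cumulative distance at D ≈ 367 mi.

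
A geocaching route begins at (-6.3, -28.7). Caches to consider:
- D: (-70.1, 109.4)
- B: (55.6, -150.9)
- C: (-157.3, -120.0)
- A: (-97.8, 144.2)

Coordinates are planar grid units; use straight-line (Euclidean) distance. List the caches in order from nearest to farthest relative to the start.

Computing each straight-line distance from (-6.3, -28.7):
B (55.6, -150.9): 137.0
D (-70.1, 109.4): 152.1
C (-157.3, -120.0): 176.5
A (-97.8, 144.2): 195.6

B, D, C, A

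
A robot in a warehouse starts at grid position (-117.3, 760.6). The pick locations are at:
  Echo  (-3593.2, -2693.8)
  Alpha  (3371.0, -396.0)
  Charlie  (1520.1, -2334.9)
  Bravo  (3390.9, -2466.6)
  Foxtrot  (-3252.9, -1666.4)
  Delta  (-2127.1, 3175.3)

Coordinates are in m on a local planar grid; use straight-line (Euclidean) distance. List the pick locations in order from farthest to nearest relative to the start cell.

Distances from the start cell:
Echo (-3593.2, -2693.8): 4900.5 m
Bravo (3390.9, -2466.6): 4766.8 m
Foxtrot (-3252.9, -1666.4): 3965.1 m
Alpha (3371.0, -396.0): 3675.0 m
Charlie (1520.1, -2334.9): 3501.9 m
Delta (-2127.1, 3175.3): 3141.7 m

Echo, Bravo, Foxtrot, Alpha, Charlie, Delta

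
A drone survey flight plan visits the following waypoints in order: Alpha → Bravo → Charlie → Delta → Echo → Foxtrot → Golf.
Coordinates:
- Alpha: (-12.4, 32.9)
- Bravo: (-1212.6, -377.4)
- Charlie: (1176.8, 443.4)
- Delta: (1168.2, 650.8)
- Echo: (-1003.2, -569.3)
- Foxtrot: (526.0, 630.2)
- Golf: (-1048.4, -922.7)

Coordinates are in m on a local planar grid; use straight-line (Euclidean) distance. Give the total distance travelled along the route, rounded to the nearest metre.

Leg distances:
Alpha→Bravo: 1268.4 m  (cumulative 1268.4 m)
Bravo→Charlie: 2526.4 m  (cumulative 3794.8 m)
Charlie→Delta: 207.6 m  (cumulative 4002.4 m)
Delta→Echo: 2490.7 m  (cumulative 6493.1 m)
Echo→Foxtrot: 1943.5 m  (cumulative 8436.6 m)
Foxtrot→Golf: 2211.4 m  (cumulative 10648.0 m)
Total route length ≈ 10648 m.

10648 m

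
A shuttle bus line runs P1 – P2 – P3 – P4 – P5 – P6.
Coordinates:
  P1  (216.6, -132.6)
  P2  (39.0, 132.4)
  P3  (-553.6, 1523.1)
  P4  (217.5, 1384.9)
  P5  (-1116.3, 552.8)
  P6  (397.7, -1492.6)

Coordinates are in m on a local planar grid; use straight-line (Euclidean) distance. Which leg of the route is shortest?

Leg distances:
P1→P2: 319.0 m
P2→P3: 1511.7 m
P3→P4: 783.4 m
P4→P5: 1572.1 m
P5→P6: 2544.8 m
The shortest leg is P1–P2 at 319.0 m.

P1–P2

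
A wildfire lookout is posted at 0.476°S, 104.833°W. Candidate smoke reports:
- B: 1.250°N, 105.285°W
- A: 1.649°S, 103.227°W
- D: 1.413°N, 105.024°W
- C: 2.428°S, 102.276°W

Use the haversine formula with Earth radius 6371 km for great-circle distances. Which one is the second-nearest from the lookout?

D

Distance to each, sorted:
B: 198.4 km
D: 211.1 km
A: 221.1 km
C: 357.6 km
The second-nearest is D at 211.1 km.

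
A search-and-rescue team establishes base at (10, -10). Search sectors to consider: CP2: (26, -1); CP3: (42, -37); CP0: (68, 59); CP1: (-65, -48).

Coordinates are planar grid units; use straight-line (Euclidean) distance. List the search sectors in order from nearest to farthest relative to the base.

CP2, CP3, CP1, CP0

Distance from the base at (10, -10) to each:
CP2 (26, -1): 18.4
CP3 (42, -37): 41.9
CP1 (-65, -48): 84.1
CP0 (68, 59): 90.1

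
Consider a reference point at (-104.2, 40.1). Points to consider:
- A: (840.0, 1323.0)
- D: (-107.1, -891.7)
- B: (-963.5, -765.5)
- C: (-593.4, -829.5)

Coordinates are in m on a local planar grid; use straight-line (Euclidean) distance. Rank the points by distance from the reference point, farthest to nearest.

Distances from the reference point:
A (840.0, 1323.0): 1592.9 m
B (-963.5, -765.5): 1177.9 m
C (-593.4, -829.5): 997.8 m
D (-107.1, -891.7): 931.8 m

A, B, C, D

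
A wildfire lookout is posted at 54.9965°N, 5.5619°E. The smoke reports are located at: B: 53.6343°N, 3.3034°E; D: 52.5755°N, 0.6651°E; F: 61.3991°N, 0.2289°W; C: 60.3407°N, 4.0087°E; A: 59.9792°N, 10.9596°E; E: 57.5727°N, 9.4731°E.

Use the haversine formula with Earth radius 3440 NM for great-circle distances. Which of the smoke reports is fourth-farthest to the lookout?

Distances from the lookout (54.9965°N, 5.5619°E):
F: 425.5 NM
A: 345.9 NM
C: 324.7 NM
D: 226.4 NM
E: 202.2 NM
B: 113.8 NM
The fourth-farthest is D at 226.4 NM.

D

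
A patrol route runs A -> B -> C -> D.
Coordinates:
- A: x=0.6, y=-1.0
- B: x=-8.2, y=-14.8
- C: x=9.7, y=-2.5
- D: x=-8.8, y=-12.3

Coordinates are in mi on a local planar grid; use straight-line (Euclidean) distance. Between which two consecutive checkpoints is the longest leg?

B–C

Leg distances:
A→B: 16.4 mi
B→C: 21.7 mi
C→D: 20.9 mi
The longest leg is B–C at 21.7 mi.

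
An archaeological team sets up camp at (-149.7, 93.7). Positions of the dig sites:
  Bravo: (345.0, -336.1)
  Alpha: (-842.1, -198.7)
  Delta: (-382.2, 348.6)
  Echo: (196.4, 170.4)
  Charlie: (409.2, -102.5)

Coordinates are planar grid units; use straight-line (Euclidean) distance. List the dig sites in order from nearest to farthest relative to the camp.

Computing each straight-line distance from (-149.7, 93.7):
Delta (-382.2, 348.6): 345.0
Echo (196.4, 170.4): 354.5
Charlie (409.2, -102.5): 592.3
Bravo (345.0, -336.1): 655.3
Alpha (-842.1, -198.7): 751.6

Delta, Echo, Charlie, Bravo, Alpha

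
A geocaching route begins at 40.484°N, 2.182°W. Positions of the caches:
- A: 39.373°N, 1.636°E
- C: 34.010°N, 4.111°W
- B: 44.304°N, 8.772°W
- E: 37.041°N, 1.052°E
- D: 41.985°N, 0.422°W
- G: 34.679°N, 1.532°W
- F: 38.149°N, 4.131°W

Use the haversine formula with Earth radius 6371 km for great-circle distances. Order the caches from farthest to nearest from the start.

Distance from the start at 40.484°N, 2.182°W to each:
C 34.010°N, 4.111°W: 739.8 km
B 44.304°N, 8.772°W: 687.6 km
G 34.679°N, 1.532°W: 648.0 km
E 37.041°N, 1.052°E: 474.5 km
A 39.373°N, 1.636°E: 348.2 km
F 38.149°N, 4.131°W: 309.1 km
D 41.985°N, 0.422°W: 222.5 km

C, B, G, E, A, F, D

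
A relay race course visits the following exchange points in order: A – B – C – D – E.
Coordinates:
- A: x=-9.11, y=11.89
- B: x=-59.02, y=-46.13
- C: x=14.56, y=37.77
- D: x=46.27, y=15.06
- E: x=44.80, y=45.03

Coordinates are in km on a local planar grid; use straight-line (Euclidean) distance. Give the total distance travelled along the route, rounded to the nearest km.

257 km

Leg distances:
A→B: 76.5 km  (cumulative 76.5 km)
B→C: 111.6 km  (cumulative 188.1 km)
C→D: 39.0 km  (cumulative 227.1 km)
D→E: 30.0 km  (cumulative 257.1 km)
Total route length ≈ 257 km.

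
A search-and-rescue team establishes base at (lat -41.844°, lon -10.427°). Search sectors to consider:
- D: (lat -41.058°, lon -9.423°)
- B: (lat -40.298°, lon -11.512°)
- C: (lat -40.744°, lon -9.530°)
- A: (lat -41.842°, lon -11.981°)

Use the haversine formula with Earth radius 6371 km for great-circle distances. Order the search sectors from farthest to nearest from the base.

B, C, A, D

Distance from the base at (lat -41.844°, lon -10.427°) to each:
B (lat -40.298°, lon -11.512°): 194.5 km
C (lat -40.744°, lon -9.530°): 143.4 km
A (lat -41.842°, lon -11.981°): 128.7 km
D (lat -41.058°, lon -9.423°): 121.0 km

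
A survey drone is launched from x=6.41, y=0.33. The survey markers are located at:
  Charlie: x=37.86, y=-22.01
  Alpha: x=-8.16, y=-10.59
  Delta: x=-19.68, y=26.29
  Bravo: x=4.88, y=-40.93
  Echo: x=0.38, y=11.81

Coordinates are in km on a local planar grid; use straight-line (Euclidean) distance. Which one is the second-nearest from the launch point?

Distances from the launch point (x=6.41, y=0.33):
Echo: 13.0 km
Alpha: 18.2 km
Delta: 36.8 km
Charlie: 38.6 km
Bravo: 41.3 km
The second-nearest is Alpha at 18.2 km.

Alpha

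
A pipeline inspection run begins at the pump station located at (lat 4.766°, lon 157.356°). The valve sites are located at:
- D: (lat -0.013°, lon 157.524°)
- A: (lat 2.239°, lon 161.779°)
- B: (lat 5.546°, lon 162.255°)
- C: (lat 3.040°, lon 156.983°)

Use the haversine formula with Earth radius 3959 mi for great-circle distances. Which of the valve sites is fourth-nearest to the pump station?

A

Distance to each, sorted:
C: 122.0 mi
D: 330.4 mi
B: 341.4 mi
A: 351.5 mi
The fourth-nearest is A at 351.5 mi.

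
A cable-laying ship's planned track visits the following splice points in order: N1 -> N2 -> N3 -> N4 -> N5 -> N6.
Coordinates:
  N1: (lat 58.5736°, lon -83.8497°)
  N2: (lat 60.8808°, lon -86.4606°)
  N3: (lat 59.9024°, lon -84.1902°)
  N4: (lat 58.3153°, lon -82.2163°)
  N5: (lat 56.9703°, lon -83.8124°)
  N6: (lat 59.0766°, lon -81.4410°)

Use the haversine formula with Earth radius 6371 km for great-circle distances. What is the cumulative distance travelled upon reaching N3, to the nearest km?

Leg distances:
N1→N2: 295.3 km  (cumulative 295.3 km)
N2→N3: 165.5 km  (cumulative 460.8 km)
Cumulative distance at N3 ≈ 461 km.

461 km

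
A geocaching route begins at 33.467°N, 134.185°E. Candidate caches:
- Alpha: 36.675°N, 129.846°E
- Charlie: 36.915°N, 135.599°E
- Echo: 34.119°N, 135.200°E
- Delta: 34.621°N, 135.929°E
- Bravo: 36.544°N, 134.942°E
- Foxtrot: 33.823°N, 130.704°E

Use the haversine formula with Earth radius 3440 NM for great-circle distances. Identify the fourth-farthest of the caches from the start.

Distance to each, sorted:
Alpha: 287.3 NM
Charlie: 218.3 NM
Bravo: 188.5 NM
Foxtrot: 175.3 NM
Delta: 111.0 NM
Echo: 64.0 NM
The fourth-farthest is Foxtrot at 175.3 NM.

Foxtrot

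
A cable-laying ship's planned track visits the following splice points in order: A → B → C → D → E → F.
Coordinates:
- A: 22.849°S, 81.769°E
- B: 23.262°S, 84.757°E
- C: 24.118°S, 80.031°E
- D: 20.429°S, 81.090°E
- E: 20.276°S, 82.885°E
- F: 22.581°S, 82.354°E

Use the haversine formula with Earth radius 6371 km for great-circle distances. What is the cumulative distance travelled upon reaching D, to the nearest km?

Leg distances:
A→B: 309.1 km  (cumulative 309.1 km)
B→C: 490.5 km  (cumulative 799.7 km)
C→D: 424.4 km  (cumulative 1224.1 km)
Cumulative distance at D ≈ 1224 km.

1224 km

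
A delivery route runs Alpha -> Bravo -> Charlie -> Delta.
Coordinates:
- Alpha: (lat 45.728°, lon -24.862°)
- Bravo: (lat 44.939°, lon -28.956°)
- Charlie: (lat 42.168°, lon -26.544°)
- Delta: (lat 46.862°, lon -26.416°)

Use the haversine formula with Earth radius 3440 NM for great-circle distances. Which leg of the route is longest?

Leg distances:
Alpha→Bravo: 179.1 NM
Bravo→Charlie: 196.7 NM
Charlie→Delta: 281.9 NM
The longest leg is Charlie–Delta at 281.9 NM.

Charlie–Delta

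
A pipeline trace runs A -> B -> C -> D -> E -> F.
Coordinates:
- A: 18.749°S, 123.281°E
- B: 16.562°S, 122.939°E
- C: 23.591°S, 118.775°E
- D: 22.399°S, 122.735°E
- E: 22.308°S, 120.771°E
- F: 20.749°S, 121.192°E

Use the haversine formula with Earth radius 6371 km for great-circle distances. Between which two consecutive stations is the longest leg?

Leg distances:
A→B: 245.9 km
B→C: 894.2 km
C→D: 426.4 km
D→E: 202.2 km
E→F: 178.7 km
The longest leg is B–C at 894.2 km.

B–C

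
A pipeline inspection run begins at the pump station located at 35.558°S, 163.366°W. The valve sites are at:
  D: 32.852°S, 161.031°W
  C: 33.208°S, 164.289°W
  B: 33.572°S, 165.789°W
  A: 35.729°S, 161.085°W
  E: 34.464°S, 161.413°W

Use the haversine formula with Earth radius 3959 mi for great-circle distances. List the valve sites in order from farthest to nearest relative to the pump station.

Distances from the pump station:
D 32.852°S, 161.031°W: 229.7 mi
B 33.572°S, 165.789°W: 194.5 mi
C 33.208°S, 164.289°W: 170.7 mi
E 34.464°S, 161.413°W: 133.9 mi
A 35.729°S, 161.085°W: 128.6 mi

D, B, C, E, A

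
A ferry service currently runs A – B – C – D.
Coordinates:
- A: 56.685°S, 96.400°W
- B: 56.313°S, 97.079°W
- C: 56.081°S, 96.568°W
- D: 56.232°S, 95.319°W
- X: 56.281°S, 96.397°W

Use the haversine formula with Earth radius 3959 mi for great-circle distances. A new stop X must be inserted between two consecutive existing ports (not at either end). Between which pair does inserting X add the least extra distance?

Added distance for inserting X between each consecutive pair:
A–B: 17.7 mi
B–C: 16.2 mi
C–D: 7.6 mi
Smallest added distance is 7.6 mi, inserting between C and D.

between C and D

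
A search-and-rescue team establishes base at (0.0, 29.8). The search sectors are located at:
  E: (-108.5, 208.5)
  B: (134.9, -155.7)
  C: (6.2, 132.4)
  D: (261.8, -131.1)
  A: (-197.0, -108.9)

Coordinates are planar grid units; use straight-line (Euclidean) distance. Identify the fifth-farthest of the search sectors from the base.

C

Distance to each, sorted:
D: 307.3
A: 240.9
B: 229.4
E: 209.1
C: 102.8
The fifth-farthest is C at 102.8.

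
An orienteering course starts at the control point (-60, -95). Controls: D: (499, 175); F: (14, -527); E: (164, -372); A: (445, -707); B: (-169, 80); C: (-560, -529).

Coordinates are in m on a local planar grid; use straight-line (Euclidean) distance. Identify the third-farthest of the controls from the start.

D

Distance to each, sorted:
A: 793.5 m
C: 662.1 m
D: 620.8 m
F: 438.3 m
E: 356.2 m
B: 206.2 m
The third-farthest is D at 620.8 m.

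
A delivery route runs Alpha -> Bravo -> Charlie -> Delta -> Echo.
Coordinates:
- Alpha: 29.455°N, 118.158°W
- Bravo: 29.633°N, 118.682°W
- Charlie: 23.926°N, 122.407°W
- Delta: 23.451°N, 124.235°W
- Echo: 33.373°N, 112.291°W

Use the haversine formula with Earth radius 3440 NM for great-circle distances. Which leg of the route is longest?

Delta–Echo

Leg distances:
Alpha→Bravo: 29.4 NM
Bravo→Charlie: 396.5 NM
Charlie→Delta: 104.5 NM
Delta→Echo: 866.3 NM
The longest leg is Delta–Echo at 866.3 NM.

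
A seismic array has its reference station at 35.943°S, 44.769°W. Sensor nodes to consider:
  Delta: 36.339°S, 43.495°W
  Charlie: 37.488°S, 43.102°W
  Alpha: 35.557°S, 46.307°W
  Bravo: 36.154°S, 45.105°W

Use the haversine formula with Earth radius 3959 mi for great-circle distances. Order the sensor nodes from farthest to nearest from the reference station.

Distance from the reference station at 35.943°S, 44.769°W to each:
Charlie 37.488°S, 43.102°W: 141.1 mi
Alpha 35.557°S, 46.307°W: 90.3 mi
Delta 36.339°S, 43.495°W: 76.2 mi
Bravo 36.154°S, 45.105°W: 23.8 mi

Charlie, Alpha, Delta, Bravo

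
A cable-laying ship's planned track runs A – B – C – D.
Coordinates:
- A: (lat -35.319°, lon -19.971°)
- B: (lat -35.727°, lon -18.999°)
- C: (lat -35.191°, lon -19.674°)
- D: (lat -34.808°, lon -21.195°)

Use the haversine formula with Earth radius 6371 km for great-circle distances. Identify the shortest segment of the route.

Leg distances:
A→B: 99.0 km
B→C: 85.4 km
C→D: 144.9 km
The shortest leg is B–C at 85.4 km.

B–C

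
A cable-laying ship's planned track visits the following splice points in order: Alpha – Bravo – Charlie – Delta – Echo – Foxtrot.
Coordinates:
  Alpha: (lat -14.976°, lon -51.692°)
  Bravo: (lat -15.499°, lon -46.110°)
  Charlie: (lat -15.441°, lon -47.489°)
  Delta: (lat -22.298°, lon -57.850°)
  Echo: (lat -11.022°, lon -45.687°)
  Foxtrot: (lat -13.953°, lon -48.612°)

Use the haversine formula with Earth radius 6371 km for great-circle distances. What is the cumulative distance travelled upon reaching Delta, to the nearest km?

2079 km

Leg distances:
Alpha→Bravo: 601.7 km  (cumulative 601.7 km)
Bravo→Charlie: 147.9 km  (cumulative 749.6 km)
Charlie→Delta: 1329.5 km  (cumulative 2079.1 km)
Cumulative distance at Delta ≈ 2079 km.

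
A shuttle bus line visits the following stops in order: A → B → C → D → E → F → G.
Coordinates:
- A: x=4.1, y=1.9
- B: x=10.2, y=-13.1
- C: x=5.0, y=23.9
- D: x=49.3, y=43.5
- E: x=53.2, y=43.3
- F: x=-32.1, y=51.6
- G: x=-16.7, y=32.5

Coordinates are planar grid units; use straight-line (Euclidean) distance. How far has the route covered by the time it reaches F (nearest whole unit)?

Leg distances:
A→B: 16.2  (cumulative 16.2)
B→C: 37.4  (cumulative 53.6)
C→D: 48.4  (cumulative 102.0)
D→E: 3.9  (cumulative 105.9)
E→F: 85.7  (cumulative 191.6)
Cumulative distance at F ≈ 192.

192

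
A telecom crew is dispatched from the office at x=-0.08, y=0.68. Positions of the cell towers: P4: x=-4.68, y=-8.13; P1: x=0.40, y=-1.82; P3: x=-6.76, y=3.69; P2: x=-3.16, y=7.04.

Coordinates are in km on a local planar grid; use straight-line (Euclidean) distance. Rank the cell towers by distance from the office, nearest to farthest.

P1, P2, P3, P4

Distance from the office at x=-0.08, y=0.68 to each:
P1 x=0.40, y=-1.82: 2.5 km
P2 x=-3.16, y=7.04: 7.1 km
P3 x=-6.76, y=3.69: 7.3 km
P4 x=-4.68, y=-8.13: 9.9 km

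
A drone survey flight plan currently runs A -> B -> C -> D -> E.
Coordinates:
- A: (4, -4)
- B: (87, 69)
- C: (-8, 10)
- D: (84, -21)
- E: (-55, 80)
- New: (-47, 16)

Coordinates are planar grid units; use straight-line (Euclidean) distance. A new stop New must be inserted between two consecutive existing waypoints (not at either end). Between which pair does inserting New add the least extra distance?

Added distance for inserting New between each consecutive pair:
A–B: 88.3
B–C: 71.7
C–D: 78.5
D–E: 28.8
Smallest added distance is 28.8, inserting between D and E.

between D and E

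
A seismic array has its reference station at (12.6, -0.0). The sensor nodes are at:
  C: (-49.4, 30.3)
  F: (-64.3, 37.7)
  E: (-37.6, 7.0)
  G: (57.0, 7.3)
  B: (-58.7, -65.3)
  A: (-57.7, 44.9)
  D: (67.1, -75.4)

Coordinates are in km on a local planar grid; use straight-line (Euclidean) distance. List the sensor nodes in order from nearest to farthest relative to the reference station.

G, E, C, A, F, D, B

Distance from the reference station at (12.6, -0.0) to each:
G (57.0, 7.3): 45.0 km
E (-37.6, 7.0): 50.7 km
C (-49.4, 30.3): 69.0 km
A (-57.7, 44.9): 83.4 km
F (-64.3, 37.7): 85.6 km
D (67.1, -75.4): 93.0 km
B (-58.7, -65.3): 96.7 km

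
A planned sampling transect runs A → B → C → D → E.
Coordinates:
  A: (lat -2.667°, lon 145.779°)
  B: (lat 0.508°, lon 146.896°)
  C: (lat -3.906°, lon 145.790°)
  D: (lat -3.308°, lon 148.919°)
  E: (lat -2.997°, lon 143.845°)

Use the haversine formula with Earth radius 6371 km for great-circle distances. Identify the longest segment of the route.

D–E

Leg distances:
A→B: 374.2 km
B→C: 506.0 km
C→D: 353.5 km
D→E: 564.4 km
The longest leg is D–E at 564.4 km.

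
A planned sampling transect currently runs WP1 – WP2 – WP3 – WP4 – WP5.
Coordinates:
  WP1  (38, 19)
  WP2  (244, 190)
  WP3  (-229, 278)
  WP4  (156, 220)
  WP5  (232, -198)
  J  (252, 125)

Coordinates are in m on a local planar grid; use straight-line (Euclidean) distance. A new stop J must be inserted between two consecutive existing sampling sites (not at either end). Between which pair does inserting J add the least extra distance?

Added distance for inserting J between each consecutive pair:
WP1–WP2: 36.6 m
WP2–WP3: 89.1 m
WP3–WP4: 250.5 m
WP4–WP5: 33.8 m
Smallest added distance is 33.8 m, inserting between WP4 and WP5.

between WP4 and WP5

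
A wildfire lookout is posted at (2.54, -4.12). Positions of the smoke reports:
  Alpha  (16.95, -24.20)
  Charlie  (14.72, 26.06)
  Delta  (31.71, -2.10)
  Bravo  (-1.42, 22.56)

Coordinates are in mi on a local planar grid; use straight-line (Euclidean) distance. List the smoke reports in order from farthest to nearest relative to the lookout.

Distance from the lookout at (2.54, -4.12) to each:
Charlie (14.72, 26.06): 32.5 mi
Delta (31.71, -2.10): 29.2 mi
Bravo (-1.42, 22.56): 27.0 mi
Alpha (16.95, -24.20): 24.7 mi

Charlie, Delta, Bravo, Alpha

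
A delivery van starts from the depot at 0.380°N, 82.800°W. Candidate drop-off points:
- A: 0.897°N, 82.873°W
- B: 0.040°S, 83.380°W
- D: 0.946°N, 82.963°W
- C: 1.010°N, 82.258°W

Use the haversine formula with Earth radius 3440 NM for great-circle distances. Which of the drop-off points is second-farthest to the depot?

B

Distances from the depot (0.380°N, 82.800°W):
C: 49.9 NM
B: 43.0 NM
D: 35.4 NM
A: 31.3 NM
The second-farthest is B at 43.0 NM.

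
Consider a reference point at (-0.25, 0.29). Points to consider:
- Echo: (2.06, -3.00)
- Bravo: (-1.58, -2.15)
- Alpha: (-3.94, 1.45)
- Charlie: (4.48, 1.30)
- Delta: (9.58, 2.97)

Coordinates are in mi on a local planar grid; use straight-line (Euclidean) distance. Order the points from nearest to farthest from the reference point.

Bravo, Alpha, Echo, Charlie, Delta

Computing each straight-line distance from (-0.25, 0.29):
Bravo (-1.58, -2.15): 2.8 mi
Alpha (-3.94, 1.45): 3.9 mi
Echo (2.06, -3.00): 4.0 mi
Charlie (4.48, 1.30): 4.8 mi
Delta (9.58, 2.97): 10.2 mi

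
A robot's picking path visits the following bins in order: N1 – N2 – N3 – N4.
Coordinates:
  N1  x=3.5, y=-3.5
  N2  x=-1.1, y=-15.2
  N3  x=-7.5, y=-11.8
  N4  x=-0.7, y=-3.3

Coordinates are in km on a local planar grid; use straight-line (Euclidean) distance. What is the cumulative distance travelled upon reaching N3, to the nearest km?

Leg distances:
N1→N2: 12.6 km  (cumulative 12.6 km)
N2→N3: 7.2 km  (cumulative 19.8 km)
Cumulative distance at N3 ≈ 20 km.

20 km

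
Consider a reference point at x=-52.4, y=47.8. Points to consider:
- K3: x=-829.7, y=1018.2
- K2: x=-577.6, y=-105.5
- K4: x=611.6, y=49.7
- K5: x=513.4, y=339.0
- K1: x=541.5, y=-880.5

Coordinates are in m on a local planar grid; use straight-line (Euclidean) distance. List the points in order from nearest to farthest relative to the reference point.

Distance from the reference point at x=-52.4, y=47.8 to each:
K2 x=-577.6, y=-105.5: 547.1 m
K5 x=513.4, y=339.0: 636.3 m
K4 x=611.6, y=49.7: 664.0 m
K1 x=541.5, y=-880.5: 1102.0 m
K3 x=-829.7, y=1018.2: 1243.3 m

K2, K5, K4, K1, K3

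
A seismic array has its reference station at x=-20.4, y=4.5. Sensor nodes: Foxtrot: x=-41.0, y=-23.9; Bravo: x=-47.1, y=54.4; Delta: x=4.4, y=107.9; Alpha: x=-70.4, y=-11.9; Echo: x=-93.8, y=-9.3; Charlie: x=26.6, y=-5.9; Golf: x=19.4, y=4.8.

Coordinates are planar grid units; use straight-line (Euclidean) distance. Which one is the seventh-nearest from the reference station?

Distance to each, sorted:
Foxtrot: 35.1
Golf: 39.8
Charlie: 48.1
Alpha: 52.6
Bravo: 56.6
Echo: 74.7
Delta: 106.3
The seventh-nearest is Delta at 106.3.

Delta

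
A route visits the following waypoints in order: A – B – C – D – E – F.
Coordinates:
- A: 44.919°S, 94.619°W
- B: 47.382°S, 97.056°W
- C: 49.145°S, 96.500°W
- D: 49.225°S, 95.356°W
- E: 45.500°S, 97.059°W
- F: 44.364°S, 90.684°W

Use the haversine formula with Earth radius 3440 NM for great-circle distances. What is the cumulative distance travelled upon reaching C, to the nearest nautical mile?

Leg distances:
A→B: 179.3 NM  (cumulative 179.3 NM)
B→C: 108.2 NM  (cumulative 287.4 NM)
Cumulative distance at C ≈ 287 NM.

287 NM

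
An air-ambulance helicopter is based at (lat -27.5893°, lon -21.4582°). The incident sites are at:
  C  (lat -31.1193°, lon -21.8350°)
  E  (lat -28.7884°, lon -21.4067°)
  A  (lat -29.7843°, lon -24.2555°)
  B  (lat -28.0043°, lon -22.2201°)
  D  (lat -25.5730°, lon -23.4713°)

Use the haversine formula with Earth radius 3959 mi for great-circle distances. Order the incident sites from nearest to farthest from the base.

Computing each great-circle distance from (lat -27.5893°, lon -21.4582°):
B (lat -28.0043°, lon -22.2201°): 54.7 mi
E (lat -28.7884°, lon -21.4067°): 82.9 mi
D (lat -25.5730°, lon -23.4713°): 186.8 mi
A (lat -29.7843°, lon -24.2555°): 227.5 mi
C (lat -31.1193°, lon -21.8350°): 245.0 mi

B, E, D, A, C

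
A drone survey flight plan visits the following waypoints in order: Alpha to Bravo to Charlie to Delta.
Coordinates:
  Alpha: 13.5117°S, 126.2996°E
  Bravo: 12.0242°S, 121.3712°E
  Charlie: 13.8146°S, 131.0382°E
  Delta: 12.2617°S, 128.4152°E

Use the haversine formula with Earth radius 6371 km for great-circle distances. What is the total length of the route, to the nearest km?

1958 km

Leg distances:
Alpha→Bravo: 559.4 km  (cumulative 559.4 km)
Bravo→Charlie: 1066.3 km  (cumulative 1625.8 km)
Charlie→Delta: 332.5 km  (cumulative 1958.3 km)
Total route length ≈ 1958 km.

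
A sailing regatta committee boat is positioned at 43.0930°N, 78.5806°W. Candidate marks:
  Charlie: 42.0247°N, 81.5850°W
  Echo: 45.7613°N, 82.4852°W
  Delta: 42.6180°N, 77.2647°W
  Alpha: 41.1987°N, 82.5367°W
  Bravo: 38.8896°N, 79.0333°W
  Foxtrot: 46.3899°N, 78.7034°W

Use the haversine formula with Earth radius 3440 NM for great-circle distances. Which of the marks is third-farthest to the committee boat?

Alpha

Distance to each, sorted:
Bravo: 253.2 NM
Echo: 231.7 NM
Alpha: 209.6 NM
Foxtrot: 198.0 NM
Charlie: 147.5 NM
Delta: 64.6 NM
The third-farthest is Alpha at 209.6 NM.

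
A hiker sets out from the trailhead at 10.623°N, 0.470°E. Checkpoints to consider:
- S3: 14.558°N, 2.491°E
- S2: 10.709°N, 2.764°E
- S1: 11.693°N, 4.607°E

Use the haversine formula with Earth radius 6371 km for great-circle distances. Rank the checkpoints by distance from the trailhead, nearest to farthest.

S2, S1, S3

Distance from the trailhead at 10.623°N, 0.470°E to each:
S2 10.709°N, 2.764°E: 250.9 km
S1 11.693°N, 4.607°E: 466.7 km
S3 14.558°N, 2.491°E: 489.4 km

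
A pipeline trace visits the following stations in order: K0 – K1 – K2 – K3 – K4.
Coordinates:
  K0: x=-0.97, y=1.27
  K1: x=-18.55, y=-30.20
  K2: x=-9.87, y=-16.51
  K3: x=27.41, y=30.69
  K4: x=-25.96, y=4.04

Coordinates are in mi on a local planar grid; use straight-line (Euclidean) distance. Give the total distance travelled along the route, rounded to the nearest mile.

Leg distances:
K0→K1: 36.0 mi  (cumulative 36.0 mi)
K1→K2: 16.2 mi  (cumulative 52.3 mi)
K2→K3: 60.1 mi  (cumulative 112.4 mi)
K3→K4: 59.7 mi  (cumulative 172.1 mi)
Total route length ≈ 172 mi.

172 mi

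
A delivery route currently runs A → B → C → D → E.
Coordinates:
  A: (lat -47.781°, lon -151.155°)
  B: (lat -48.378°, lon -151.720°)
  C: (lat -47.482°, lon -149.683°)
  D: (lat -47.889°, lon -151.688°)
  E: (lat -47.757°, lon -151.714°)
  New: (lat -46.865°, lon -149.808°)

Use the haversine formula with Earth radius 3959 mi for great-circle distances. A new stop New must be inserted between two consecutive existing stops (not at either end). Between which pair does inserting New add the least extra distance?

Added distance for inserting New between each consecutive pair:
A–B: 177.9 mi
B–C: 67.5 mi
C–D: 58.5 mi
D–E: 212.2 mi
Smallest added distance is 58.5 mi, inserting between C and D.

between C and D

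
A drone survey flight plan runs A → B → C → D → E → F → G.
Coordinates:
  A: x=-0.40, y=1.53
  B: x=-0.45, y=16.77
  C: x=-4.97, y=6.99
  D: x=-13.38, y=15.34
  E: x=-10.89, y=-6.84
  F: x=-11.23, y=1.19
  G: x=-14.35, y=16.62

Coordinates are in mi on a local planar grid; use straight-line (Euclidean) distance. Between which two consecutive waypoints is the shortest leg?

E–F

Leg distances:
A→B: 15.2 mi
B→C: 10.8 mi
C→D: 11.9 mi
D→E: 22.3 mi
E→F: 8.0 mi
F→G: 15.7 mi
The shortest leg is E–F at 8.0 mi.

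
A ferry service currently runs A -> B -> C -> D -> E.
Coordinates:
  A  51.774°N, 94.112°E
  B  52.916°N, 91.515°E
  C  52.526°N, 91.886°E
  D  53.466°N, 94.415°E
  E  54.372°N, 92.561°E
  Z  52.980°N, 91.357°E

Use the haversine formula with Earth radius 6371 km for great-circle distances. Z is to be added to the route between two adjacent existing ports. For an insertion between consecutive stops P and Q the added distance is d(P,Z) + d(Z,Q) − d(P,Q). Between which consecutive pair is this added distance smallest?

Added distance for inserting Z between each consecutive pair:
A–B: 25.5 km
B–C: 24.5 km
C–D: 73.5 km
D–E: 226.8 km
Smallest added distance is 24.5 km, inserting between B and C.

between B and C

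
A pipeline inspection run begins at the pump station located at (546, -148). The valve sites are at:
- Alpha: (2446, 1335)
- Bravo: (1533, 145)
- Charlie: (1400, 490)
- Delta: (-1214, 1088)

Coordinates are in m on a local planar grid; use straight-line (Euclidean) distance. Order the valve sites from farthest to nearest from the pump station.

Alpha, Delta, Charlie, Bravo

Distance from the pump station at (546, -148) to each:
Alpha (2446, 1335): 2410.2 m
Delta (-1214, 1088): 2150.7 m
Charlie (1400, 490): 1066.0 m
Bravo (1533, 145): 1029.6 m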